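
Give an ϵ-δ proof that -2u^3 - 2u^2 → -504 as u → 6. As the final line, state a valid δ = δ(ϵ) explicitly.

δ = min(1, ϵ/280)

Let ϵ > 0. We want δ > 0 such that 0 < |u − 6| < δ implies |(-2u^3 - 2u^2) + 504| < ϵ.
(-2u^3 - 2u^2) + 504 = -2u^3 - 2u^2 + 504 = (u − 6)(-2u^2 - 14u - 84).
So |(-2u^3 - 2u^2) + 504| = |u − 6|·|-2u^2 - 14u - 84|.
Assume first that |u − 6| < 1, so |u| < 7. Then |-2u^2 - 14u - 84| ≤ 2·7^2 + 14·7 + 84 = 280.
Hence |(-2u^3 - 2u^2) + 504| ≤ 280|u − 6| < ϵ provided |u − 6| < ϵ/280.
Choosing δ = min(1, ϵ/280) ensures both conditions, hence |(-2u^3 - 2u^2) + 504| < ϵ.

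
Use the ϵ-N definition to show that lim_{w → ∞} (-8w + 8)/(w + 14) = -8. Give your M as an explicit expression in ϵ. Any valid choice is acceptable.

M = 120/ϵ

Suppose ϵ > 0. We seek M > 0 such that w > M implies |(-8w + 8)/(w + 14) + 8| < ϵ.
(-8w + 8)/(w + 14) + 8 = ((-8w + 8) − (-8)(w + 14)) / ((w + 14)) = 120/((w + 14)).
For w > 0 we have w + 14 > w, so |(-8w + 8)/(w + 14) + 8| = 120/((w + 14)) < 120/(w) = 120/w.
Thus |(-8w + 8)/(w + 14) + 8| < ϵ whenever w > 120/ϵ.
Take M = 120/ϵ. If w > M then |(-8w + 8)/(w + 14) + 8| < 120/w < ϵ.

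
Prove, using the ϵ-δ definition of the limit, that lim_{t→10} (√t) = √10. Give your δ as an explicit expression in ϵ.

Let ϵ > 0 be given. We want δ > 0 such that 0 < |t − 10| < δ implies |√t − √10| < ϵ.
Multiplying by the conjugate, |√t − √10| = |t − 10|/(√t + √10).
Restrict δ ≤ 10 so that |t − 10| < 10 forces t > 0, and then √t + √10 > √10.
Hence |√t − √10| < |t − 10|/√10, which is < ϵ once |t − 10| < √10·ϵ.
Take δ = min(10, √10·ϵ). If 0 < |t − 10| < δ then t > 0 and |√t − √10| < |t − 10|/√10 < ϵ.

δ = min(10, √10·ϵ)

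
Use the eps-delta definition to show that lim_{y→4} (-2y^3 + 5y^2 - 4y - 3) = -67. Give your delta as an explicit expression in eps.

delta = min(1, eps/81)

Fix eps > 0. We want delta > 0 such that 0 < |y − 4| < delta implies |(-2y^3 + 5y^2 - 4y - 3) + 67| < eps.
(-2y^3 + 5y^2 - 4y - 3) + 67 = -2y^3 + 5y^2 - 4y + 64 = (y − 4)(-2y^2 - 3y - 16).
So |(-2y^3 + 5y^2 - 4y - 3) + 67| = |y − 4|·|-2y^2 - 3y - 16|.
Require delta ≤ 1. Then |y − 4| < 1 gives |y| < 5, and by the triangle inequality |-2y^2 - 3y - 16| ≤ 2·5^2 + 3·5 + 16 = 81.
Hence |(-2y^3 + 5y^2 - 4y - 3) + 67| ≤ 81|y − 4| < eps provided |y − 4| < eps/81.
Choosing delta = min(1, eps/81) ensures both conditions, hence |(-2y^3 + 5y^2 - 4y - 3) + 67| < eps.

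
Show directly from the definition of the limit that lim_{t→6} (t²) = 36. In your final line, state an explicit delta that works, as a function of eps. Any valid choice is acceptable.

delta = min(1, eps/13)

Fix eps > 0. We seek delta > 0 with 0 < |t − 6| < delta ⇒ |t² − 36| < eps.
Factor: t² − 36 = (t − 6)(t + 6), so |t² − 36| = |t − 6|·|t + 6|.
Impose delta ≤ 1 so that |t| < 7; then |t + 6| ≤ 13.
Hence |t² − 36| ≤ 13|t − 6|, which is < eps once |t − 6| < eps/13.
Take delta = min(1, eps/13). If 0 < |t − 6| < delta then both bounds hold and |t² − 36| ≤ 13|t − 6| < 13·(eps/13) = eps.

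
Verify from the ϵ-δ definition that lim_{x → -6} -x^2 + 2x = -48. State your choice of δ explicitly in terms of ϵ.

Let ϵ > 0 be given. We want δ > 0 such that 0 < |x + 6| < δ implies |(-x^2 + 2x) + 48| < ϵ.
(-x^2 + 2x) + 48 = -x^2 + 2x + 48 = (x + 6)(-x + 8).
So |(-x^2 + 2x) + 48| = |x + 6|·|-x + 8|.
Require δ ≤ 1. Then |x + 6| < 1 gives |x| < 7, and by the triangle inequality |-x + 8| ≤ 7 + 8 = 15.
Hence |(-x^2 + 2x) + 48| ≤ 15|x + 6| < ϵ provided |x + 6| < ϵ/15.
Choosing δ = min(1, ϵ/15) ensures both conditions, hence |(-x^2 + 2x) + 48| < ϵ.

δ = min(1, ϵ/15)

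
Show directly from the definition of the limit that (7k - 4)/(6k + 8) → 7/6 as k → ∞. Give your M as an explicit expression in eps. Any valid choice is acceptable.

Fix eps > 0. For k ≥ 1, |(7k - 4)/(6k + 8) − (7/6)| = |-80|/(6(6k + 8)) = 80/(6(6k + 8)).
Since 6k + 8 ≥ 6k for k ≥ 1, this is ≤ 80/(6·6k) = (20/9)/k.
So |(7k - 4)/(6k + 8) − (7/6)| < eps whenever k > (20/9)/eps.
Take M = (20/9)/eps. If k > M then |(7k - 4)/(6k + 8) − (7/6)| ≤ (20/9)/k < eps.

M = (20/9)/eps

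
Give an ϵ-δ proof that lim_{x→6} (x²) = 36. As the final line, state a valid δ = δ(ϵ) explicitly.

Suppose ϵ > 0. We seek δ > 0 with 0 < |x − 6| < δ ⇒ |x² − 36| < ϵ.
Factor: x² − 36 = (x − 6)(x + 6), so |x² − 36| = |x − 6|·|x + 6|.
Impose δ ≤ 2 so that |x| < 8; then |x + 6| ≤ 14.
Hence |x² − 36| ≤ 14|x − 6|, which is < ϵ once |x − 6| < ϵ/14.
Take δ = min(2, ϵ/14). If 0 < |x − 6| < δ then both bounds hold and |x² − 36| ≤ 14|x − 6| < 14·(ϵ/14) = ϵ.

δ = min(2, ϵ/14)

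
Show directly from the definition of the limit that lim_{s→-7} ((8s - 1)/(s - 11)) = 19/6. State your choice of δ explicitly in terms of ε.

δ = min(9, (54/29)ε)

Suppose ε > 0. We want δ > 0 with 0 < |s + 7| < δ ⇒ |(8s - 1)/(s - 11) − (19/6)| < ε.
Combining over a common denominator, (8s - 1)/(s - 11) − (19/6) = [(8s - 1)·(-18) − (-57)·(s - 11)] / [(-18)·(s - 11)] = -87(s + 7) / ((-18)(s - 11)).
So |(8s - 1)/(s - 11) − (19/6)| = 87|s + 7| / (18·|s − 11|).
Restrict δ ≤ 9. Then |s + 7| < 9 gives |s − 11| = |(s + 7) + (-18)| ≥ 18 − 9 = 9.
Hence |(8s - 1)/(s - 11) − (19/6)| < 87|s + 7|/(18·9) = (29/54)|s + 7|, which is < ε once |s + 7| < (54/29)ε.
Take δ = min(9, (54/29)ε). Then 0 < |s + 7| < δ forces both bounds, so |(8s - 1)/(s - 11) − (19/6)| < ε.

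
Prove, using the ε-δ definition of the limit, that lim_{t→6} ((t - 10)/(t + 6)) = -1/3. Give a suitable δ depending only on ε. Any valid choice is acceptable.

δ = min(6, (9/2)ε)

Let ε > 0 be given. We want δ > 0 with 0 < |t − 6| < δ ⇒ |(t - 10)/(t + 6) + 1/3| < ε.
Combining over a common denominator, (t - 10)/(t + 6) + 1/3 = [(t - 10)·12 − (-4)·(t + 6)] / [12·(t + 6)] = 16(t − 6) / (12(t + 6)).
So |(t - 10)/(t + 6) + 1/3| = 16|t − 6| / (12·|t + 6|).
Restrict δ ≤ 6. Then |t − 6| < 6 gives |t + 6| = |(t − 6) + 12| ≥ 12 − 6 = 6.
Hence |(t - 10)/(t + 6) + 1/3| < 16|t − 6|/(12·6) = (2/9)|t − 6|, which is < ε once |t − 6| < (9/2)ε.
Take δ = min(6, (9/2)ε). Then 0 < |t − 6| < δ forces both bounds, so |(t - 10)/(t + 6) + 1/3| < ε.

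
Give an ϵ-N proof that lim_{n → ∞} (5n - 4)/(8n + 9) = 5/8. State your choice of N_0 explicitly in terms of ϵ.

Let ϵ > 0 be given. For n ≥ 1, |(5n - 4)/(8n + 9) − (5/8)| = |-77|/(8(8n + 9)) = 77/(8(8n + 9)).
Since 8n + 9 ≥ 8n for n ≥ 1, this is ≤ 77/(8·8n) = (77/64)/n.
So |(5n - 4)/(8n + 9) − (5/8)| < ϵ whenever n > (77/64)/ϵ.
Take N_0 = (77/64)/ϵ. If n > N_0 then |(5n - 4)/(8n + 9) − (5/8)| ≤ (77/64)/n < ϵ.

N_0 = (77/64)/ϵ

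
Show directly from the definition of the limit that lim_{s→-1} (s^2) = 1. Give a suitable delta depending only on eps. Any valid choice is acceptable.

Let eps > 0. We seek delta > 0 with 0 < |s + 1| < delta ⇒ |s^2 − 1| < eps.
Factor: s^2 − 1 = (s + 1)(s - 1), so |s^2 − 1| = |s + 1|·|s - 1|.
Restrict delta ≤ 2. Then |s + 1| < 2 gives |s| < 3, so by the triangle inequality |s - 1| ≤ 3 + 1 = 4.
Hence |s^2 − 1| ≤ 4|s + 1|, which is < eps once |s + 1| < eps/4.
Take delta = min(2, eps/4). If 0 < |s + 1| < delta then both bounds hold and |s^2 − 1| ≤ 4|s + 1| < 4·(eps/4) = eps.

delta = min(2, eps/4)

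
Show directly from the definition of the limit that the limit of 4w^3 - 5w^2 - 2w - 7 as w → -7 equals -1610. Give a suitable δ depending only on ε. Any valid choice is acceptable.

δ = min(1, ε/749)

Suppose ε > 0. We want δ > 0 such that 0 < |w + 7| < δ implies |(4w^3 - 5w^2 - 2w - 7) + 1610| < ε.
(4w^3 - 5w^2 - 2w - 7) + 1610 = 4w^3 - 5w^2 - 2w + 1603 = (w + 7)(4w^2 - 33w + 229).
So |(4w^3 - 5w^2 - 2w - 7) + 1610| = |w + 7|·|4w^2 - 33w + 229|.
Assume first that |w + 7| < 1, so |w| < 8. Then |4w^2 - 33w + 229| ≤ 4·8^2 + 33·8 + 229 = 749.
Hence |(4w^3 - 5w^2 - 2w - 7) + 1610| ≤ 749|w + 7| < ε provided |w + 7| < ε/749.
Choosing δ = min(1, ε/749) ensures both conditions, hence |(4w^3 - 5w^2 - 2w - 7) + 1610| < ε.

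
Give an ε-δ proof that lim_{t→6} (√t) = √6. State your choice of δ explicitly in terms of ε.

δ = min(6, √6·ε)

Let ε > 0 be given. We want δ > 0 such that 0 < |t − 6| < δ implies |√t − √6| < ε.
Multiplying by the conjugate, |√t − √6| = |t − 6|/(√t + √6).
Restrict δ ≤ 6 so that |t − 6| < 6 forces t > 0, and then √t + √6 > √6.
Hence |√t − √6| < |t − 6|/√6, which is < ε once |t − 6| < √6·ε.
Take δ = min(6, √6·ε). If 0 < |t − 6| < δ then t > 0 and |√t − √6| < |t − 6|/√6 < ε.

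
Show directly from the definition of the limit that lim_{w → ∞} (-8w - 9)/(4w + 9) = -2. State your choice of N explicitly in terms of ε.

Fix ε > 0. We seek N > 0 such that w > N implies |(-8w - 9)/(4w + 9) + 2| < ε.
(-8w - 9)/(4w + 9) + 2 = (4(-8w - 9) − (-8)(4w + 9)) / (4(4w + 9)) = 36/(4(4w + 9)).
For w > 0 we have 4w + 9 > 4w, so |(-8w - 9)/(4w + 9) + 2| = 36/(4(4w + 9)) < 36/(4·4w) = (9/4)/w.
Thus |(-8w - 9)/(4w + 9) + 2| < ε whenever w > (9/4)/ε.
Take N = (9/4)/ε. If w > N then |(-8w - 9)/(4w + 9) + 2| < (9/4)/w < ε.

N = (9/4)/ε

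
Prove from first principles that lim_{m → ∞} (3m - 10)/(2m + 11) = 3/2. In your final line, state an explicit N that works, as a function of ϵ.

Fix ϵ > 0. For m ≥ 1, |(3m - 10)/(2m + 11) − (3/2)| = |-53|/(2(2m + 11)) = 53/(2(2m + 11)).
Since 2m + 11 ≥ 2m for m ≥ 1, this is ≤ 53/(2·2m) = (53/4)/m.
So |(3m - 10)/(2m + 11) − (3/2)| < ϵ whenever m > (53/4)/ϵ.
Take N = (53/4)/ϵ. If m > N then |(3m - 10)/(2m + 11) − (3/2)| ≤ (53/4)/m < ϵ.

N = (53/4)/ϵ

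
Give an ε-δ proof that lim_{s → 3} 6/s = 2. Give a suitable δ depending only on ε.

δ = min(3/2, (3/4)ε)

Let ε > 0 be given. We seek δ > 0 such that 0 < |s − 3| < δ implies |6/s − 2| < ε.
|6/s − 2| = 6·|3 − s|/(3·|s|) = 6|s − 3|/(3|s|).
Restrict δ ≤ 3/2. Then |s − 3| < 3/2 gives |s| > 3/2, so 3|s| > 9/2.
Then |6/s − 2| < 6|s − 3|/(9/2), which is < ε when |s − 3| < (3/4)ε.
Take δ = min(3/2, (3/4)ε). Then 0 < |s − 3| < δ gives both |s − 3| < 3/2 and |s − 3| < (3/4)ε, so |6/s − 2| < ε.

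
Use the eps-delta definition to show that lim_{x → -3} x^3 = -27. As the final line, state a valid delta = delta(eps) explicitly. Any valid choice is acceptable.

Fix eps > 0. We seek delta > 0 with 0 < |x + 3| < delta ⇒ |x^3 + 27| < eps.
Factor: x^3 + 27 = (x + 3)(x^2 - 3x + 9), so |x^3 + 27| = |x + 3|·|x^2 - 3x + 9|.
Impose delta ≤ 2 so that |x| < 5; then |x^2 - 3x + 9| ≤ 49.
Hence |x^3 + 27| ≤ 49|x + 3|, which is < eps once |x + 3| < eps/49.
Take delta = min(2, eps/49). If 0 < |x + 3| < delta then both bounds hold and |x^3 + 27| ≤ 49|x + 3| < 49·(eps/49) = eps.

delta = min(2, eps/49)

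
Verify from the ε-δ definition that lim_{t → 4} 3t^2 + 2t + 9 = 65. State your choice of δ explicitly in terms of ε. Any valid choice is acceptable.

Suppose ε > 0. We want δ > 0 such that 0 < |t − 4| < δ implies |(3t^2 + 2t + 9) − 65| < ε.
(3t^2 + 2t + 9) − 65 = 3t^2 + 2t - 56 = (t − 4)(3t + 14).
So |(3t^2 + 2t + 9) − 65| = |t − 4|·|3t + 14|.
Require δ ≤ 1. Then |t − 4| < 1 gives |t| < 5, and by the triangle inequality |3t + 14| ≤ 3·5 + 14 = 29.
Hence |(3t^2 + 2t + 9) − 65| ≤ 29|t − 4| < ε provided |t − 4| < ε/29.
Take δ = min(1, ε/29). Then 0 < |t − 4| < δ gives both |t − 4| < 1 and |t − 4| < ε/29, so |(3t^2 + 2t + 9) − 65| < ε.

δ = min(1, ε/29)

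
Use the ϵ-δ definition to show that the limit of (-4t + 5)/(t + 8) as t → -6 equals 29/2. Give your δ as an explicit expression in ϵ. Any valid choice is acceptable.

Suppose ϵ > 0. We want δ > 0 with 0 < |t + 6| < δ ⇒ |(-4t + 5)/(t + 8) − (29/2)| < ϵ.
Combining over a common denominator, (-4t + 5)/(t + 8) − (29/2) = [(-4t + 5)·2 − 29·(t + 8)] / [2·(t + 8)] = -37(t + 6) / (2(t + 8)).
So |(-4t + 5)/(t + 8) − (29/2)| = 37|t + 6| / (2·|t + 8|).
Require δ ≤ 1, so |t + 8| ≥ |2| − |t + 6| > 2 − 1 = 1.
Hence |(-4t + 5)/(t + 8) − (29/2)| < 37|t + 6|/(2·1) = (37/2)|t + 6|, which is < ϵ once |t + 6| < (2/37)ϵ.
Take δ = min(1, (2/37)ϵ). Then 0 < |t + 6| < δ forces both bounds, so |(-4t + 5)/(t + 8) − (29/2)| < ϵ.

δ = min(1, (2/37)ϵ)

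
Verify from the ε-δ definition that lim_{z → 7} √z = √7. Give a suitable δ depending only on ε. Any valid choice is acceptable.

δ = min(7, √7·ε)

Let ε > 0 be given. We want δ > 0 such that 0 < |z − 7| < δ implies |√z − √7| < ε.
Multiplying by the conjugate, |√z − √7| = |z − 7|/(√z + √7).
Restrict δ ≤ 7 so that |z − 7| < 7 forces z > 0, and then √z + √7 > √7.
Hence |√z − √7| < |z − 7|/√7, which is < ε once |z − 7| < √7·ε.
Take δ = min(7, √7·ε). If 0 < |z − 7| < δ then z > 0 and |√z − √7| < |z − 7|/√7 < ε.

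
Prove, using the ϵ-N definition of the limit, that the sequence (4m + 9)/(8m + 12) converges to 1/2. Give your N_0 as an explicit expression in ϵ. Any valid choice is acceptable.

N_0 = (3/8)/ϵ

Let ϵ > 0 be given. For m ≥ 1, |(4m + 9)/(8m + 12) − (1/2)| = |24|/(8(8m + 12)) = 24/(8(8m + 12)).
Since 8m + 12 ≥ 8m for m ≥ 1, this is ≤ 24/(8·8m) = (3/8)/m.
So |(4m + 9)/(8m + 12) − (1/2)| < ϵ whenever m > (3/8)/ϵ.
Take N_0 = (3/8)/ϵ. If m > N_0 then |(4m + 9)/(8m + 12) − (1/2)| ≤ (3/8)/m < ϵ.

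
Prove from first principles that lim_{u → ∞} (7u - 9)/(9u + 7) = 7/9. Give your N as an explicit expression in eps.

Fix eps > 0. We seek N > 0 such that u > N implies |(7u - 9)/(9u + 7) − (7/9)| < eps.
(7u - 9)/(9u + 7) − (7/9) = (9(7u - 9) − 7(9u + 7)) / (9(9u + 7)) = -130/(9(9u + 7)).
For u > 0 we have 9u + 7 > 9u, so |(7u - 9)/(9u + 7) − (7/9)| = 130/(9(9u + 7)) < 130/(9·9u) = (130/81)/u.
Thus |(7u - 9)/(9u + 7) − (7/9)| < eps whenever u > (130/81)/eps.
Take N = (130/81)/eps. If u > N then |(7u - 9)/(9u + 7) − (7/9)| < (130/81)/u < eps.

N = (130/81)/eps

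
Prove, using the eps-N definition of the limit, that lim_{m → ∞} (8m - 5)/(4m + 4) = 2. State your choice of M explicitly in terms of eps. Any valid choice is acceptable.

M = (13/4)/eps

Let eps > 0 be given. For m ≥ 1, |(8m - 5)/(4m + 4) − 2| = |-52|/(4(4m + 4)) = 52/(4(4m + 4)).
Since 4m + 4 ≥ 4m for m ≥ 1, this is ≤ 52/(4·4m) = (13/4)/m.
So |(8m - 5)/(4m + 4) − 2| < eps whenever m > (13/4)/eps.
Take M = (13/4)/eps. If m > M then |(8m - 5)/(4m + 4) − 2| ≤ (13/4)/m < eps.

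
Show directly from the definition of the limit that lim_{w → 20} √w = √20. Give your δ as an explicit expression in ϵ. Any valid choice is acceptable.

δ = min(20, √20·ϵ)

Suppose ϵ > 0. We want δ > 0 such that 0 < |w − 20| < δ implies |√w − √20| < ϵ.
Multiplying by the conjugate, |√w − √20| = |w − 20|/(√w + √20).
Restrict δ ≤ 20 so that |w − 20| < 20 forces w > 0, and then √w + √20 > √20.
Hence |√w − √20| < |w − 20|/√20, which is < ϵ once |w − 20| < √20·ϵ.
Take δ = min(20, √20·ϵ). If 0 < |w − 20| < δ then w > 0 and |√w − √20| < |w − 20|/√20 < ϵ.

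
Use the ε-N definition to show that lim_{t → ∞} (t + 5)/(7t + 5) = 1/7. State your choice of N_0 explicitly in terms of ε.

Fix ε > 0. We seek N_0 > 0 such that t > N_0 implies |(t + 5)/(7t + 5) − (1/7)| < ε.
(t + 5)/(7t + 5) − (1/7) = (7(t + 5) − (7t + 5)) / (7(7t + 5)) = 30/(7(7t + 5)).
For t > 0 we have 7t + 5 > 7t, so |(t + 5)/(7t + 5) − (1/7)| = 30/(7(7t + 5)) < 30/(7·7t) = (30/49)/t.
Thus |(t + 5)/(7t + 5) − (1/7)| < ε whenever t > (30/49)/ε.
Take N_0 = (30/49)/ε. If t > N_0 then |(t + 5)/(7t + 5) − (1/7)| < (30/49)/t < ε.

N_0 = (30/49)/ε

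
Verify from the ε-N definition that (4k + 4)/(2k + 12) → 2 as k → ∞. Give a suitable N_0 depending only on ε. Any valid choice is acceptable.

Suppose ε > 0. For k ≥ 1, |(4k + 4)/(2k + 12) − 2| = |-40|/(2(2k + 12)) = 40/(2(2k + 12)).
Since 2k + 12 ≥ 2k for k ≥ 1, this is ≤ 40/(2·2k) = 10/k.
So |(4k + 4)/(2k + 12) − 2| < ε whenever k > 10/ε.
Take N_0 = 10/ε. If k > N_0 then |(4k + 4)/(2k + 12) − 2| ≤ 10/k < ε.

N_0 = 10/ε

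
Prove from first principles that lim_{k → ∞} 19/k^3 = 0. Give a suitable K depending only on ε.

K = (19/ε)^{1/3}

Let ε > 0 be given. For k ≥ 1, |19/k^3 − 0| = 19/k^3.
19/k^3 < ε ⇔ k^3 > 19/ε ⇔ k > (19/ε)^{1/3}.
Take K = (19/ε)^{1/3}. Then k > K implies 19/k^3 < ε.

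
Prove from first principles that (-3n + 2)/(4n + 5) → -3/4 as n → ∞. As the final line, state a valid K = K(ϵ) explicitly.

K = (23/16)/ϵ

Let ϵ > 0 be given. For n ≥ 1, |(-3n + 2)/(4n + 5) + 3/4| = |23|/(4(4n + 5)) = 23/(4(4n + 5)).
Since 4n + 5 ≥ 4n for n ≥ 1, this is ≤ 23/(4·4n) = (23/16)/n.
So |(-3n + 2)/(4n + 5) + 3/4| < ϵ whenever n > (23/16)/ϵ.
Take K = (23/16)/ϵ. If n > K then |(-3n + 2)/(4n + 5) + 3/4| ≤ (23/16)/n < ϵ.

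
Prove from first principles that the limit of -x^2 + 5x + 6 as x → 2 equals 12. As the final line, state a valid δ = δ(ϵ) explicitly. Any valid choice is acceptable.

δ = min(1, ϵ/6)

Let ϵ > 0. We want δ > 0 such that 0 < |x − 2| < δ implies |(-x^2 + 5x + 6) − 12| < ϵ.
(-x^2 + 5x + 6) − 12 = -x^2 + 5x - 6 = (x − 2)(-x + 3).
So |(-x^2 + 5x + 6) − 12| = |x − 2|·|-x + 3|.
Require δ ≤ 1. Then |x − 2| < 1 gives |x| < 3, and by the triangle inequality |-x + 3| ≤ 3 + 3 = 6.
Hence |(-x^2 + 5x + 6) − 12| ≤ 6|x − 2| < ϵ provided |x − 2| < ϵ/6.
Take δ = min(1, ϵ/6). Then 0 < |x − 2| < δ gives both |x − 2| < 1 and |x − 2| < ϵ/6, so |(-x^2 + 5x + 6) − 12| < ϵ.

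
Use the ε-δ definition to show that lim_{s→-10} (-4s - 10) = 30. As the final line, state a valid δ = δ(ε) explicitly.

Let ε > 0 be given. We need δ > 0 so that 0 < |s + 10| < δ implies |(-4s - 10) − 30| < ε.
|(-4s - 10) − 30| = |-4s - 40| = 4|s + 10|.
So 4|s + 10| < ε exactly when |s + 10| < ε/4.
Take δ = ε/4. If 0 < |s + 10| < δ then |(-4s - 10) − 30| = 4|s + 10| < 4·(ε/4) = ε.

δ = ε/4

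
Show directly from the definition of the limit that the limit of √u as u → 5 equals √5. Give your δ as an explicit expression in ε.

δ = min(5, √5·ε)

Let ε > 0 be given. We want δ > 0 such that 0 < |u − 5| < δ implies |√u − √5| < ε.
Multiplying by the conjugate, |√u − √5| = |u − 5|/(√u + √5).
Restrict δ ≤ 5 so that |u − 5| < 5 forces u > 0, and then √u + √5 > √5.
Hence |√u − √5| < |u − 5|/√5, which is < ε once |u − 5| < √5·ε.
Take δ = min(5, √5·ε). If 0 < |u − 5| < δ then u > 0 and |√u − √5| < |u − 5|/√5 < ε.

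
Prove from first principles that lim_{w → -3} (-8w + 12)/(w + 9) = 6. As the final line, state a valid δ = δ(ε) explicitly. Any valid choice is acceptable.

δ = min(3, (3/14)ε)

Suppose ε > 0. We want δ > 0 with 0 < |w + 3| < δ ⇒ |(-8w + 12)/(w + 9) − 6| < ε.
Combining over a common denominator, (-8w + 12)/(w + 9) − 6 = [(-8w + 12)·6 − 36·(w + 9)] / [6·(w + 9)] = -84(w + 3) / (6(w + 9)).
So |(-8w + 12)/(w + 9) − 6| = 84|w + 3| / (6·|w + 9|).
Require δ ≤ 3, so |w + 9| ≥ |6| − |w + 3| > 6 − 3 = 3.
Hence |(-8w + 12)/(w + 9) − 6| < 84|w + 3|/(6·3) = (14/3)|w + 3|, which is < ε once |w + 3| < (3/14)ε.
Take δ = min(3, (3/14)ε). Then 0 < |w + 3| < δ forces both bounds, so |(-8w + 12)/(w + 9) − 6| < ε.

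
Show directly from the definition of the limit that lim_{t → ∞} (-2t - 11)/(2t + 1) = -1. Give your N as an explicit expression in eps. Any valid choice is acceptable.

N = 5/eps

Let eps > 0 be given. We seek N > 0 such that t > N implies |(-2t - 11)/(2t + 1) + 1| < eps.
(-2t - 11)/(2t + 1) + 1 = (2(-2t - 11) − (-2)(2t + 1)) / (2(2t + 1)) = -20/(2(2t + 1)).
For t > 0 we have 2t + 1 > 2t, so |(-2t - 11)/(2t + 1) + 1| = 20/(2(2t + 1)) < 20/(2·2t) = 5/t.
Thus |(-2t - 11)/(2t + 1) + 1| < eps whenever t > 5/eps.
Take N = 5/eps. If t > N then |(-2t - 11)/(2t + 1) + 1| < 5/t < eps.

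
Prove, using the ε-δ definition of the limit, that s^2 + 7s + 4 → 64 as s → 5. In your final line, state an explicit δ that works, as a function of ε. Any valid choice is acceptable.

Let ε > 0. We want δ > 0 such that 0 < |s − 5| < δ implies |(s^2 + 7s + 4) − 64| < ε.
(s^2 + 7s + 4) − 64 = s^2 + 7s - 60 = (s − 5)(s + 12).
So |(s^2 + 7s + 4) − 64| = |s − 5|·|s + 12|.
Assume first that |s − 5| < 2, so |s| < 7. Then |s + 12| ≤ 7 + 12 = 19.
Hence |(s^2 + 7s + 4) − 64| ≤ 19|s − 5| < ε provided |s − 5| < ε/19.
Choosing δ = min(2, ε/19) ensures both conditions, hence |(s^2 + 7s + 4) − 64| < ε.

δ = min(2, ε/19)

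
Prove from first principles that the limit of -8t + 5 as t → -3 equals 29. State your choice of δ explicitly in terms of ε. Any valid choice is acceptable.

Let ε > 0. We need δ > 0 so that 0 < |t + 3| < δ implies |(-8t + 5) − 29| < ε.
|(-8t + 5) − 29| = |-8t - 24| = 8|t + 3|.
Thus it suffices that |t + 3| < ε/8.
Choosing δ = ε/8 gives |(-8t + 5) − 29| = 8|t + 3| < ε whenever |t + 3| < δ.

δ = ε/8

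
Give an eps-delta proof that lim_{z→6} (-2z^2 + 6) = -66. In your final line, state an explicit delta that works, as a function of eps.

delta = min(1, eps/26)

Suppose eps > 0. We want delta > 0 such that 0 < |z − 6| < delta implies |(-2z^2 + 6) + 66| < eps.
(-2z^2 + 6) + 66 = -2z^2 + 72 = (z − 6)(-2z - 12).
So |(-2z^2 + 6) + 66| = |z − 6|·|-2z - 12|.
Assume first that |z − 6| < 1, so |z| < 7. Then |-2z - 12| ≤ 2·7 + 12 = 26.
Hence |(-2z^2 + 6) + 66| ≤ 26|z − 6| < eps provided |z − 6| < eps/26.
Take delta = min(1, eps/26). Then 0 < |z − 6| < delta gives both |z − 6| < 1 and |z − 6| < eps/26, so |(-2z^2 + 6) + 66| < eps.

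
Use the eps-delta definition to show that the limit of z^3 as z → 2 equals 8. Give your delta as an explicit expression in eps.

delta = min(2, eps/28)

Let eps > 0 be given. We seek delta > 0 with 0 < |z − 2| < delta ⇒ |z^3 − 8| < eps.
Factor: z^3 − 8 = (z − 2)(z^2 + 2z + 4), so |z^3 − 8| = |z − 2|·|z^2 + 2z + 4|.
Impose delta ≤ 2 so that |z| < 4; then |z^2 + 2z + 4| ≤ 28.
Hence |z^3 − 8| ≤ 28|z − 2|, which is < eps once |z − 2| < eps/28.
Take delta = min(2, eps/28). If 0 < |z − 2| < delta then both bounds hold and |z^3 − 8| ≤ 28|z − 2| < 28·(eps/28) = eps.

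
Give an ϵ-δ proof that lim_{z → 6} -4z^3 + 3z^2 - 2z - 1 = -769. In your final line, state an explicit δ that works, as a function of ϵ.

δ = min(2, ϵ/552)

Let ϵ > 0 be given. We want δ > 0 such that 0 < |z − 6| < δ implies |(-4z^3 + 3z^2 - 2z - 1) + 769| < ϵ.
(-4z^3 + 3z^2 - 2z - 1) + 769 = -4z^3 + 3z^2 - 2z + 768 = (z − 6)(-4z^2 - 21z - 128).
So |(-4z^3 + 3z^2 - 2z - 1) + 769| = |z − 6|·|-4z^2 - 21z - 128|.
Assume first that |z − 6| < 2, so |z| < 8. Then |-4z^2 - 21z - 128| ≤ 4·8^2 + 21·8 + 128 = 552.
Hence |(-4z^3 + 3z^2 - 2z - 1) + 769| ≤ 552|z − 6| < ϵ provided |z − 6| < ϵ/552.
Choosing δ = min(2, ϵ/552) ensures both conditions, hence |(-4z^3 + 3z^2 - 2z - 1) + 769| < ϵ.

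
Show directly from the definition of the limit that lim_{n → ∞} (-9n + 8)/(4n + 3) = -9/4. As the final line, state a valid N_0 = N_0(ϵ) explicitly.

Suppose ϵ > 0. For n ≥ 1, |(-9n + 8)/(4n + 3) + 9/4| = |59|/(4(4n + 3)) = 59/(4(4n + 3)).
Since 4n + 3 ≥ 4n for n ≥ 1, this is ≤ 59/(4·4n) = (59/16)/n.
So |(-9n + 8)/(4n + 3) + 9/4| < ϵ whenever n > (59/16)/ϵ.
Take N_0 = (59/16)/ϵ. If n > N_0 then |(-9n + 8)/(4n + 3) + 9/4| ≤ (59/16)/n < ϵ.

N_0 = (59/16)/ϵ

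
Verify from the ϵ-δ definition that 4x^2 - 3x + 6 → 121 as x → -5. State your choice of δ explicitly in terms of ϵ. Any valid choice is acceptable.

δ = min(1, ϵ/47)

Suppose ϵ > 0. We want δ > 0 such that 0 < |x + 5| < δ implies |(4x^2 - 3x + 6) − 121| < ϵ.
(4x^2 - 3x + 6) − 121 = 4x^2 - 3x - 115 = (x + 5)(4x - 23).
So |(4x^2 - 3x + 6) − 121| = |x + 5|·|4x - 23|.
Assume first that |x + 5| < 1, so |x| < 6. Then |4x - 23| ≤ 4·6 + 23 = 47.
Hence |(4x^2 - 3x + 6) − 121| ≤ 47|x + 5| < ϵ provided |x + 5| < ϵ/47.
Take δ = min(1, ϵ/47). Then 0 < |x + 5| < δ gives both |x + 5| < 1 and |x + 5| < ϵ/47, so |(4x^2 - 3x + 6) − 121| < ϵ.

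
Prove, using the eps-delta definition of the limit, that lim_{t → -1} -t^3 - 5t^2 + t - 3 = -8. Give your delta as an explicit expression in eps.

Fix eps > 0. We want delta > 0 such that 0 < |t + 1| < delta implies |(-t^3 - 5t^2 + t - 3) + 8| < eps.
(-t^3 - 5t^2 + t - 3) + 8 = -t^3 - 5t^2 + t + 5 = (t + 1)(-t^2 - 4t + 5).
So |(-t^3 - 5t^2 + t - 3) + 8| = |t + 1|·|-t^2 - 4t + 5|.
Assume first that |t + 1| < 1, so |t| < 2. Then |-t^2 - 4t + 5| ≤ 2^2 + 4·2 + 5 = 17.
Hence |(-t^3 - 5t^2 + t - 3) + 8| ≤ 17|t + 1| < eps provided |t + 1| < eps/17.
Take delta = min(1, eps/17). Then 0 < |t + 1| < delta gives both |t + 1| < 1 and |t + 1| < eps/17, so |(-t^3 - 5t^2 + t - 3) + 8| < eps.

delta = min(1, eps/17)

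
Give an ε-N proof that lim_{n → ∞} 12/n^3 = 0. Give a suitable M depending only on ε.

Fix ε > 0. For n ≥ 1, |12/n^3 − 0| = 12/n^3.
12/n^3 < ε ⇔ n^3 > 12/ε ⇔ n > (12/ε)^{1/3}.
Take M = (12/ε)^{1/3}. Then n > M implies 12/n^3 < ε.

M = (12/ε)^{1/3}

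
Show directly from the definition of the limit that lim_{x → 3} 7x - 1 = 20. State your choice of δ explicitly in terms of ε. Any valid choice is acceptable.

δ = ε/7

Fix ε > 0. We need δ > 0 so that 0 < |x − 3| < δ implies |(7x - 1) − 20| < ε.
|(7x - 1) − 20| = |7x - 21| = 7|x − 3|.
So 7|x − 3| < ε exactly when |x − 3| < ε/7.
Take δ = ε/7. If 0 < |x − 3| < δ then |(7x - 1) − 20| = 7|x − 3| < 7·(ε/7) = ε.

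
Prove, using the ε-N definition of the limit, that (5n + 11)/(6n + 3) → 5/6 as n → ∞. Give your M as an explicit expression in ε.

Suppose ε > 0. For n ≥ 1, |(5n + 11)/(6n + 3) − (5/6)| = |51|/(6(6n + 3)) = 51/(6(6n + 3)).
Since 6n + 3 ≥ 6n for n ≥ 1, this is ≤ 51/(6·6n) = (17/12)/n.
So |(5n + 11)/(6n + 3) − (5/6)| < ε whenever n > (17/12)/ε.
Take M = (17/12)/ε. If n > M then |(5n + 11)/(6n + 3) − (5/6)| ≤ (17/12)/n < ε.

M = (17/12)/ε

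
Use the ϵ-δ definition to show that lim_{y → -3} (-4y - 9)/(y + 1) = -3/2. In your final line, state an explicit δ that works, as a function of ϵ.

Fix ϵ > 0. We want δ > 0 with 0 < |y + 3| < δ ⇒ |(-4y - 9)/(y + 1) + 3/2| < ϵ.
Combining over a common denominator, (-4y - 9)/(y + 1) + 3/2 = [(-4y - 9)·(-2) − 3·(y + 1)] / [(-2)·(y + 1)] = 5(y + 3) / ((-2)(y + 1)).
So |(-4y - 9)/(y + 1) + 3/2| = 5|y + 3| / (2·|y + 1|).
Require δ ≤ 1, so |y + 1| ≥ |-2| − |y + 3| > 2 − 1 = 1.
Hence |(-4y - 9)/(y + 1) + 3/2| < 5|y + 3|/(2·1) = (5/2)|y + 3|, which is < ϵ once |y + 3| < (2/5)ϵ.
Take δ = min(1, (2/5)ϵ). Then 0 < |y + 3| < δ forces both bounds, so |(-4y - 9)/(y + 1) + 3/2| < ϵ.

δ = min(1, (2/5)ϵ)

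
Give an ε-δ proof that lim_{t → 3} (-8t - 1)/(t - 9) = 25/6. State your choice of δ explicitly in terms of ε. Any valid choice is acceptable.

Let ε > 0 be given. We want δ > 0 with 0 < |t − 3| < δ ⇒ |(-8t - 1)/(t - 9) − (25/6)| < ε.
Combining over a common denominator, (-8t - 1)/(t - 9) − (25/6) = [(-8t - 1)·(-6) − (-25)·(t - 9)] / [(-6)·(t - 9)] = 73(t − 3) / ((-6)(t - 9)).
So |(-8t - 1)/(t - 9) − (25/6)| = 73|t − 3| / (6·|t − 9|).
Restrict δ ≤ 3. Then |t − 3| < 3 gives |t − 9| = |(t − 3) + (-6)| ≥ 6 − 3 = 3.
Hence |(-8t - 1)/(t - 9) − (25/6)| < 73|t − 3|/(6·3) = (73/18)|t − 3|, which is < ε once |t − 3| < (18/73)ε.
Take δ = min(3, (18/73)ε). Then 0 < |t − 3| < δ forces both bounds, so |(-8t - 1)/(t - 9) − (25/6)| < ε.

δ = min(3, (18/73)ε)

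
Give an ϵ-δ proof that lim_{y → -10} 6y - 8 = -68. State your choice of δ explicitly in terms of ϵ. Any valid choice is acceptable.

Let ϵ > 0 be given. We need δ > 0 so that 0 < |y + 10| < δ implies |(6y - 8) + 68| < ϵ.
|(6y - 8) + 68| = |6y + 60| = 6|y + 10|.
Thus it suffices that |y + 10| < ϵ/6.
Take δ = ϵ/6. If 0 < |y + 10| < δ then |(6y - 8) + 68| = 6|y + 10| < 6·(ϵ/6) = ϵ.

δ = ϵ/6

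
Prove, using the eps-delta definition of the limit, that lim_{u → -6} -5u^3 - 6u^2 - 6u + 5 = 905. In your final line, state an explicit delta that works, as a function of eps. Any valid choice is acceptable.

Fix eps > 0. We want delta > 0 such that 0 < |u + 6| < delta implies |(-5u^3 - 6u^2 - 6u + 5) − 905| < eps.
(-5u^3 - 6u^2 - 6u + 5) − 905 = -5u^3 - 6u^2 - 6u - 900 = (u + 6)(-5u^2 + 24u - 150).
So |(-5u^3 - 6u^2 - 6u + 5) − 905| = |u + 6|·|-5u^2 + 24u - 150|.
Require delta ≤ 1. Then |u + 6| < 1 gives |u| < 7, and by the triangle inequality |-5u^2 + 24u - 150| ≤ 5·7^2 + 24·7 + 150 = 563.
Hence |(-5u^3 - 6u^2 - 6u + 5) − 905| ≤ 563|u + 6| < eps provided |u + 6| < eps/563.
Choosing delta = min(1, eps/563) ensures both conditions, hence |(-5u^3 - 6u^2 - 6u + 5) − 905| < eps.

delta = min(1, eps/563)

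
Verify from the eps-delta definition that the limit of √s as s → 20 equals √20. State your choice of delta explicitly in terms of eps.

delta = min(20, √20·eps)

Let eps > 0. We want delta > 0 such that 0 < |s − 20| < delta implies |√s − √20| < eps.
Rationalise: √s − √20 = (s − 20)/(√s + √20), so |√s − √20| = |s − 20|/(√s + √20).
Restrict delta ≤ 20 so that |s − 20| < 20 forces s > 0, and then √s + √20 > √20.
Hence |√s − √20| < |s − 20|/√20, which is < eps once |s − 20| < √20·eps.
Take delta = min(20, √20·eps). If 0 < |s − 20| < delta then s > 0 and |√s − √20| < |s − 20|/√20 < eps.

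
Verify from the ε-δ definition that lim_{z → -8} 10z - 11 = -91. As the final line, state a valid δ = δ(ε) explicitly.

Fix ε > 0. We need δ > 0 so that 0 < |z + 8| < δ implies |(10z - 11) + 91| < ε.
|(10z - 11) + 91| = |10z + 80| = 10|z + 8|.
Thus it suffices that |z + 8| < ε/10.
Choosing δ = ε/10 gives |(10z - 11) + 91| = 10|z + 8| < ε whenever |z + 8| < δ.

δ = ε/10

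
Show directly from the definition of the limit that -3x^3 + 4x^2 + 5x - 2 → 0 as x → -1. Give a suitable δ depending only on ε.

Let ε > 0 be given. We want δ > 0 such that 0 < |x + 1| < δ implies |(-3x^3 + 4x^2 + 5x - 2)| < ε.
(-3x^3 + 4x^2 + 5x - 2) = -3x^3 + 4x^2 + 5x - 2 = (x + 1)(-3x^2 + 7x - 2).
So |(-3x^3 + 4x^2 + 5x - 2)| = |x + 1|·|-3x^2 + 7x - 2|.
Assume first that |x + 1| < 1, so |x| < 2. Then |-3x^2 + 7x - 2| ≤ 3·2^2 + 7·2 + 2 = 28.
Hence |(-3x^3 + 4x^2 + 5x - 2)| ≤ 28|x + 1| < ε provided |x + 1| < ε/28.
Take δ = min(1, ε/28). Then 0 < |x + 1| < δ gives both |x + 1| < 1 and |x + 1| < ε/28, so |(-3x^3 + 4x^2 + 5x - 2)| < ε.

δ = min(1, ε/28)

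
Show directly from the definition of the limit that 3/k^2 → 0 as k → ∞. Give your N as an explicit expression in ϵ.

Fix ϵ > 0. For k ≥ 1, |3/k^2 − 0| = 3/k^2.
3/k^2 < ϵ ⇔ k^2 > 3/ϵ ⇔ k > (3/ϵ)^{1/2}.
Take N = (3/ϵ)^{1/2}. Then k > N implies 3/k^2 < ϵ.

N = (3/ϵ)^{1/2}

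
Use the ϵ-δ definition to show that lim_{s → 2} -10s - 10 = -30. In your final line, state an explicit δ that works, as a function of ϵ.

δ = ϵ/10

Suppose ϵ > 0. We need δ > 0 so that 0 < |s − 2| < δ implies |(-10s - 10) + 30| < ϵ.
|(-10s - 10) + 30| = |-10s + 20| = 10|s − 2|.
So 10|s − 2| < ϵ exactly when |s − 2| < ϵ/10.
Take δ = ϵ/10. If 0 < |s − 2| < δ then |(-10s - 10) + 30| = 10|s − 2| < 10·(ϵ/10) = ϵ.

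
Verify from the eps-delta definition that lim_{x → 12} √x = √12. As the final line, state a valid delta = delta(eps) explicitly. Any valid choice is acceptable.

Fix eps > 0. We want delta > 0 such that 0 < |x − 12| < delta implies |√x − √12| < eps.
Multiplying by the conjugate, |√x − √12| = |x − 12|/(√x + √12).
Restrict delta ≤ 12 so that |x − 12| < 12 forces x > 0, and then √x + √12 > √12.
Hence |√x − √12| < |x − 12|/√12, which is < eps once |x − 12| < √12·eps.
Take delta = min(12, √12·eps). If 0 < |x − 12| < delta then x > 0 and |√x − √12| < |x − 12|/√12 < eps.

delta = min(12, √12·eps)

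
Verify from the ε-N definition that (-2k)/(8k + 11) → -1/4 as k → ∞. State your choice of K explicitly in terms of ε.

Let ε > 0. For k ≥ 1, |(-2k)/(8k + 11) + 1/4| = |22|/(8(8k + 11)) = 22/(8(8k + 11)).
Since 8k + 11 ≥ 8k for k ≥ 1, this is ≤ 22/(8·8k) = (11/32)/k.
So |(-2k)/(8k + 11) + 1/4| < ε whenever k > (11/32)/ε.
Take K = (11/32)/ε. If k > K then |(-2k)/(8k + 11) + 1/4| ≤ (11/32)/k < ε.

K = (11/32)/ε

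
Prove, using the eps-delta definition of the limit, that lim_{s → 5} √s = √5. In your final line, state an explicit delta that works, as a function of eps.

Let eps > 0 be given. We want delta > 0 such that 0 < |s − 5| < delta implies |√s − √5| < eps.
Rationalise: √s − √5 = (s − 5)/(√s + √5), so |√s − √5| = |s − 5|/(√s + √5).
Restrict delta ≤ 5 so that |s − 5| < 5 forces s > 0, and then √s + √5 > √5.
Hence |√s − √5| < |s − 5|/√5, which is < eps once |s − 5| < √5·eps.
Take delta = min(5, √5·eps). If 0 < |s − 5| < delta then s > 0 and |√s − √5| < |s − 5|/√5 < eps.

delta = min(5, √5·eps)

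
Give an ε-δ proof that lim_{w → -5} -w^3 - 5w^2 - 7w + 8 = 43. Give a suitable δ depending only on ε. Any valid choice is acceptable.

δ = min(1, ε/43)

Fix ε > 0. We want δ > 0 such that 0 < |w + 5| < δ implies |(-w^3 - 5w^2 - 7w + 8) − 43| < ε.
(-w^3 - 5w^2 - 7w + 8) − 43 = -w^3 - 5w^2 - 7w - 35 = (w + 5)(-w^2 - 7).
So |(-w^3 - 5w^2 - 7w + 8) − 43| = |w + 5|·|-w^2 - 7|.
Require δ ≤ 1. Then |w + 5| < 1 gives |w| < 6, and by the triangle inequality |-w^2 - 7| ≤ 6^2 + 7 = 43.
Hence |(-w^3 - 5w^2 - 7w + 8) − 43| ≤ 43|w + 5| < ε provided |w + 5| < ε/43.
Take δ = min(1, ε/43). Then 0 < |w + 5| < δ gives both |w + 5| < 1 and |w + 5| < ε/43, so |(-w^3 - 5w^2 - 7w + 8) − 43| < ε.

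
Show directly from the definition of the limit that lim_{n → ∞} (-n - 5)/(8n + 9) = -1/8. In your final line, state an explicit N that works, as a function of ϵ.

Let ϵ > 0 be given. For n ≥ 1, |(-n - 5)/(8n + 9) + 1/8| = |-31|/(8(8n + 9)) = 31/(8(8n + 9)).
Since 8n + 9 ≥ 8n for n ≥ 1, this is ≤ 31/(8·8n) = (31/64)/n.
So |(-n - 5)/(8n + 9) + 1/8| < ϵ whenever n > (31/64)/ϵ.
Take N = (31/64)/ϵ. If n > N then |(-n - 5)/(8n + 9) + 1/8| ≤ (31/64)/n < ϵ.

N = (31/64)/ϵ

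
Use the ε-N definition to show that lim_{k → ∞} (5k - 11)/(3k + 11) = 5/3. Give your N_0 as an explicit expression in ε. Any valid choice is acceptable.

Fix ε > 0. For k ≥ 1, |(5k - 11)/(3k + 11) − (5/3)| = |-88|/(3(3k + 11)) = 88/(3(3k + 11)).
Since 3k + 11 ≥ 3k for k ≥ 1, this is ≤ 88/(3·3k) = (88/9)/k.
So |(5k - 11)/(3k + 11) − (5/3)| < ε whenever k > (88/9)/ε.
Take N_0 = (88/9)/ε. If k > N_0 then |(5k - 11)/(3k + 11) − (5/3)| ≤ (88/9)/k < ε.

N_0 = (88/9)/ε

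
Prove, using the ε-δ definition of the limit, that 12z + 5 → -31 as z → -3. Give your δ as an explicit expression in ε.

δ = ε/12

Suppose ε > 0. We need δ > 0 so that 0 < |z + 3| < δ implies |(12z + 5) + 31| < ε.
Since (12z + 5) + 31 = 12(z + 3), we have |(12z + 5) + 31| = 12|z + 3|.
So 12|z + 3| < ε exactly when |z + 3| < ε/12.
Take δ = ε/12. If 0 < |z + 3| < δ then |(12z + 5) + 31| = 12|z + 3| < 12·(ε/12) = ε.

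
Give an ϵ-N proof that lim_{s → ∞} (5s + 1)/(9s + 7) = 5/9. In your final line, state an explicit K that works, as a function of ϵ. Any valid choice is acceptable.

K = (26/81)/ϵ

Fix ϵ > 0. We seek K > 0 such that s > K implies |(5s + 1)/(9s + 7) − (5/9)| < ϵ.
(5s + 1)/(9s + 7) − (5/9) = (9(5s + 1) − 5(9s + 7)) / (9(9s + 7)) = -26/(9(9s + 7)).
For s > 0 we have 9s + 7 > 9s, so |(5s + 1)/(9s + 7) − (5/9)| = 26/(9(9s + 7)) < 26/(9·9s) = (26/81)/s.
Thus |(5s + 1)/(9s + 7) − (5/9)| < ϵ whenever s > (26/81)/ϵ.
Take K = (26/81)/ϵ. If s > K then |(5s + 1)/(9s + 7) − (5/9)| < (26/81)/s < ϵ.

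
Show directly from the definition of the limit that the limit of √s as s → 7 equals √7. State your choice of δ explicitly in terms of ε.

δ = min(7, √7·ε)

Let ε > 0. We want δ > 0 such that 0 < |s − 7| < δ implies |√s − √7| < ε.
Multiplying by the conjugate, |√s − √7| = |s − 7|/(√s + √7).
Restrict δ ≤ 7 so that |s − 7| < 7 forces s > 0, and then √s + √7 > √7.
Hence |√s − √7| < |s − 7|/√7, which is < ε once |s − 7| < √7·ε.
Take δ = min(7, √7·ε). If 0 < |s − 7| < δ then s > 0 and |√s − √7| < |s − 7|/√7 < ε.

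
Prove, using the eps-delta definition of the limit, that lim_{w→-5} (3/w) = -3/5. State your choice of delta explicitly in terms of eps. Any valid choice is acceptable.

Let eps > 0. We seek delta > 0 such that 0 < |w + 5| < delta implies |3/w + 3/5| < eps.
|3/w + 3/5| = 3·|-5 − w|/(5·|w|) = 3|w + 5|/(5|w|).
Restrict delta ≤ 5/2. Then |w + 5| < 5/2 gives |w| > 5/2, so 5|w| > 25/2.
Then |3/w + 3/5| < 3|w + 5|/(25/2), which is < eps when |w + 5| < (25/6)eps.
Take delta = min(5/2, (25/6)eps). Then 0 < |w + 5| < delta gives both |w + 5| < 5/2 and |w + 5| < (25/6)eps, so |3/w + 3/5| < eps.

delta = min(5/2, (25/6)eps)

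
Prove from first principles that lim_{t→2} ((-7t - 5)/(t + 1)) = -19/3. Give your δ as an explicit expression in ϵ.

Let ϵ > 0 be given. We want δ > 0 with 0 < |t − 2| < δ ⇒ |(-7t - 5)/(t + 1) + 19/3| < ϵ.
Combining over a common denominator, (-7t - 5)/(t + 1) + 19/3 = [(-7t - 5)·3 − (-19)·(t + 1)] / [3·(t + 1)] = -2(t − 2) / (3(t + 1)).
So |(-7t - 5)/(t + 1) + 19/3| = 2|t − 2| / (3·|t + 1|).
Require δ ≤ 3/2, so |t + 1| ≥ |3| − |t − 2| > 3 − 3/2 = 3/2.
Hence |(-7t - 5)/(t + 1) + 19/3| < 2|t − 2|/(3·(3/2)) = (4/9)|t − 2|, which is < ϵ once |t − 2| < (9/4)ϵ.
Take δ = min(3/2, (9/4)ϵ). Then 0 < |t − 2| < δ forces both bounds, so |(-7t - 5)/(t + 1) + 19/3| < ϵ.

δ = min(3/2, (9/4)ϵ)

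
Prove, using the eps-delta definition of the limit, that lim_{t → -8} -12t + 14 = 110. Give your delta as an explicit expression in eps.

Let eps > 0 be given. We need delta > 0 so that 0 < |t + 8| < delta implies |(-12t + 14) − 110| < eps.
|(-12t + 14) − 110| = |-12t - 96| = 12|t + 8|.
So 12|t + 8| < eps exactly when |t + 8| < eps/12.
Choosing delta = eps/12 gives |(-12t + 14) − 110| = 12|t + 8| < eps whenever |t + 8| < delta.

delta = eps/12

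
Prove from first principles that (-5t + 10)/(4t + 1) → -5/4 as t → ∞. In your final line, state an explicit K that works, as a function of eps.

K = (45/16)/eps

Let eps > 0 be given. We seek K > 0 such that t > K implies |(-5t + 10)/(4t + 1) + 5/4| < eps.
(-5t + 10)/(4t + 1) + 5/4 = (4(-5t + 10) − (-5)(4t + 1)) / (4(4t + 1)) = 45/(4(4t + 1)).
For t > 0 we have 4t + 1 > 4t, so |(-5t + 10)/(4t + 1) + 5/4| = 45/(4(4t + 1)) < 45/(4·4t) = (45/16)/t.
Thus |(-5t + 10)/(4t + 1) + 5/4| < eps whenever t > (45/16)/eps.
Take K = (45/16)/eps. If t > K then |(-5t + 10)/(4t + 1) + 5/4| < (45/16)/t < eps.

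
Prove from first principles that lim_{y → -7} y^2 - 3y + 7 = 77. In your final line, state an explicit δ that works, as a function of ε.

Let ε > 0 be given. We want δ > 0 such that 0 < |y + 7| < δ implies |(y^2 - 3y + 7) − 77| < ε.
(y^2 - 3y + 7) − 77 = y^2 - 3y - 70 = (y + 7)(y - 10).
So |(y^2 - 3y + 7) − 77| = |y + 7|·|y - 10|.
Require δ ≤ 2. Then |y + 7| < 2 gives |y| < 9, and by the triangle inequality |y - 10| ≤ 9 + 10 = 19.
Hence |(y^2 - 3y + 7) − 77| ≤ 19|y + 7| < ε provided |y + 7| < ε/19.
Choosing δ = min(2, ε/19) ensures both conditions, hence |(y^2 - 3y + 7) − 77| < ε.

δ = min(2, ε/19)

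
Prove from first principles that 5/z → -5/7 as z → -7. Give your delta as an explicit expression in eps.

delta = min(7/2, (49/10)eps)

Let eps > 0. We seek delta > 0 such that 0 < |z + 7| < delta implies |5/z + 5/7| < eps.
|5/z + 5/7| = 5·|-7 − z|/(7·|z|) = 5|z + 7|/(7|z|).
Require delta ≤ 7/2 so that |z| > 7 − 7/2 = 7/2, hence 7|z| > 49/2.
Then |5/z + 5/7| < 5|z + 7|/(49/2), which is < eps when |z + 7| < (49/10)eps.
Take delta = min(7/2, (49/10)eps). Then 0 < |z + 7| < delta gives both |z + 7| < 7/2 and |z + 7| < (49/10)eps, so |5/z + 5/7| < eps.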